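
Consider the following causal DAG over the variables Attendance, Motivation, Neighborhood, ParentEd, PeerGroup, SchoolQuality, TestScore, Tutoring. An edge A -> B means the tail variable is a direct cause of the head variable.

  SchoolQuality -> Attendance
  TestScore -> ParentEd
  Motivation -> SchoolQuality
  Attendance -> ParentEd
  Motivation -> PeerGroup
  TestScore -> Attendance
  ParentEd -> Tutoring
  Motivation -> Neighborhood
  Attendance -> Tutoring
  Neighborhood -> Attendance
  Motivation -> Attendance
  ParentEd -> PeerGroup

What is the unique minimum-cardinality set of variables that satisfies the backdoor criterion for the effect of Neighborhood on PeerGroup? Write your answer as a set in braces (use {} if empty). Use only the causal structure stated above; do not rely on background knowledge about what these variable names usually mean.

{Motivation}

Variables eligible for adjustment (non-descendants of Neighborhood, excluding Neighborhood and PeerGroup): {Motivation, SchoolQuality, TestScore}.
Backdoor paths from Neighborhood to PeerGroup:
  P1: Neighborhood <- Motivation -> SchoolQuality -> Attendance <- TestScore -> ParentEd -> PeerGroup
  P2: Neighborhood <- Motivation -> SchoolQuality -> Attendance -> ParentEd -> PeerGroup
  P3: Neighborhood <- Motivation -> SchoolQuality -> Attendance -> Tutoring <- ParentEd -> PeerGroup
  P4: Neighborhood <- Motivation -> Attendance <- TestScore -> ParentEd -> PeerGroup
  P5: Neighborhood <- Motivation -> Attendance -> ParentEd -> PeerGroup
  P6: Neighborhood <- Motivation -> Attendance -> Tutoring <- ParentEd -> PeerGroup
  P7: Neighborhood <- Motivation -> PeerGroup
The empty set is not sufficient: P2 (Neighborhood <- Motivation -> SchoolQuality -> Attendance -> ParentEd -> PeerGroup) has no collider blocking it and no conditioned non-collider, so it is open.
Try {Motivation}:
  P1: blocked at fork node Motivation ∈ conditioning set.
  P2: blocked at fork node Motivation ∈ conditioning set.
  P3: blocked at fork node Motivation ∈ conditioning set.
  P4: blocked at fork node Motivation ∈ conditioning set.
  P5: blocked at fork node Motivation ∈ conditioning set.
  P6: blocked at fork node Motivation ∈ conditioning set.
  P7: blocked at fork node Motivation ∈ conditioning set.
{Motivation} contains no descendant of Neighborhood and blocks every backdoor path.
No other singleton works — e.g. {SchoolQuality} leaves P5 open — so {Motivation} is the unique smallest valid adjustment set.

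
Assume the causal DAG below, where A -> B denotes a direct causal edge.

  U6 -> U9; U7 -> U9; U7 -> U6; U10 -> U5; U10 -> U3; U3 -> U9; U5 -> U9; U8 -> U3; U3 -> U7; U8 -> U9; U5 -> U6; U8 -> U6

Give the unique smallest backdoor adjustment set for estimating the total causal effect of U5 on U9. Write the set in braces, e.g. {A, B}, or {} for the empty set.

{U10}

Variables eligible for adjustment (non-descendants of U5, excluding U5 and U9): {U10, U3, U7, U8}.
Backdoor paths from U5 to U9:
  P1: U5 <- U10 -> U3 <- U8 -> U6 <- U7 -> U9
  P2: U5 <- U10 -> U3 <- U8 -> U6 -> U9
  P3: U5 <- U10 -> U3 <- U8 -> U9
  P4: U5 <- U10 -> U3 -> U7 -> U6 <- U8 -> U9
  P5: U5 <- U10 -> U3 -> U7 -> U6 -> U9
  P6: U5 <- U10 -> U3 -> U7 -> U9
  P7: U5 <- U10 -> U3 -> U9
The empty set is not sufficient: P5 (U5 <- U10 -> U3 -> U7 -> U6 -> U9) has no collider blocking it and no conditioned non-collider, so it is open.
Try {U10}:
  P1: blocked at fork node U10 ∈ conditioning set.
  P2: blocked at fork node U10 ∈ conditioning set.
  P3: blocked at fork node U10 ∈ conditioning set.
  P4: blocked at fork node U10 ∈ conditioning set.
  P5: blocked at fork node U10 ∈ conditioning set.
  P6: blocked at fork node U10 ∈ conditioning set.
  P7: blocked at fork node U10 ∈ conditioning set.
{U10} contains no descendant of U5 and blocks every backdoor path.
No other singleton works — e.g. {U8} leaves P5 open — so {U10} is the unique smallest valid adjustment set.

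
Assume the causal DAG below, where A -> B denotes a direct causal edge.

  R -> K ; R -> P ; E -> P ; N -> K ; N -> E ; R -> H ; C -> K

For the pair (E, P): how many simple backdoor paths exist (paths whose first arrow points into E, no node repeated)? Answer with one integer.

1

A backdoor path from E to P is any simple undirected path whose first edge points into E (i.e. leaves E via a parent).
Parents of E: {N}.
Enumerating:
  P1: E <- N -> K <- R -> P
That exhausts the simple backdoor paths. Count: 1.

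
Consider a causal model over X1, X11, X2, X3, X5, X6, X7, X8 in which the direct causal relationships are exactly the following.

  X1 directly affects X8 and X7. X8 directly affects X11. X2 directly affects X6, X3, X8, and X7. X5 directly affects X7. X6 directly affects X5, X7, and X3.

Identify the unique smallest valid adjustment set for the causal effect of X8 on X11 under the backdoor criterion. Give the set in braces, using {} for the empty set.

Variables eligible for adjustment (non-descendants of X8, excluding X8 and X11): {X1, X2, X3, X5, X6, X7}.
Backdoor paths from X8 to X11:
  (none)
With no backdoor paths the empty set already satisfies the criterion, and it is trivially minimal.

{}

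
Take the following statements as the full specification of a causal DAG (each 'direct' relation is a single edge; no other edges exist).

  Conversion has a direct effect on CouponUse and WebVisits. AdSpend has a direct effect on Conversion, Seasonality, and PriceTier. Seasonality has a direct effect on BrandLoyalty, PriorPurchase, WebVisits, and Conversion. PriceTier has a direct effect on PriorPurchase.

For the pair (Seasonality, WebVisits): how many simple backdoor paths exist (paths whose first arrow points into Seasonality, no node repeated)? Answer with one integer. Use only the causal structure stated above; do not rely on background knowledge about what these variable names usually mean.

A backdoor path from Seasonality to WebVisits is any simple undirected path whose first edge points into Seasonality (i.e. leaves Seasonality via a parent).
Parents of Seasonality: {AdSpend}.
Enumerating:
  P1: Seasonality <- AdSpend -> Conversion -> WebVisits
That exhausts the simple backdoor paths. Count: 1.

1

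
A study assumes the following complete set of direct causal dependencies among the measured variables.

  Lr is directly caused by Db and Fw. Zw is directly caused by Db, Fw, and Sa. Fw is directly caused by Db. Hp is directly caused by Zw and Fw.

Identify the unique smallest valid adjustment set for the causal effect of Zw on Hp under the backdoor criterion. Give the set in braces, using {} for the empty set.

Variables eligible for adjustment (non-descendants of Zw, excluding Zw and Hp): {Db, Fw, Lr, Sa}.
Backdoor paths from Zw to Hp:
  P1: Zw <- Db -> Fw -> Hp
  P2: Zw <- Db -> Lr <- Fw -> Hp
  P3: Zw <- Fw -> Hp
The empty set is not sufficient: P1 (Zw <- Db -> Fw -> Hp) has no collider blocking it and no conditioned non-collider, so it is open.
Try {Fw}:
  P1: blocked at chain node Fw ∈ conditioning set.
  P2: blocked at collider Lr (neither it nor any descendant is in the conditioning set).
  P3: blocked at fork node Fw ∈ conditioning set.
{Fw} contains no descendant of Zw and blocks every backdoor path.
No other singleton works — e.g. {Sa} leaves P1 open — so {Fw} is the unique smallest valid adjustment set.

{Fw}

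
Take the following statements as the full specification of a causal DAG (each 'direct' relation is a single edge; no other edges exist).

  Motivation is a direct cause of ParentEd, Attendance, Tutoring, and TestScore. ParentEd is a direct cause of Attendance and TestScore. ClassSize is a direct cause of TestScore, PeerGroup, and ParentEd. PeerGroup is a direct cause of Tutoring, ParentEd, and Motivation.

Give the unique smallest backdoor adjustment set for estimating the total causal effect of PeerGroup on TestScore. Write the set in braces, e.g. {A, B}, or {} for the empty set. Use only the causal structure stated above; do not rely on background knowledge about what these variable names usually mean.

{ClassSize}

Variables eligible for adjustment (non-descendants of PeerGroup, excluding PeerGroup and TestScore): {ClassSize}.
Backdoor paths from PeerGroup to TestScore:
  P1: PeerGroup <- ClassSize -> ParentEd <- Motivation -> TestScore
  P2: PeerGroup <- ClassSize -> ParentEd -> Attendance <- Motivation -> TestScore
  P3: PeerGroup <- ClassSize -> ParentEd -> TestScore
  P4: PeerGroup <- ClassSize -> TestScore
The empty set is not sufficient: P3 (PeerGroup <- ClassSize -> ParentEd -> TestScore) has no collider blocking it and no conditioned non-collider, so it is open.
Try {ClassSize}:
  P1: blocked at fork node ClassSize ∈ conditioning set.
  P2: blocked at fork node ClassSize ∈ conditioning set.
  P3: blocked at fork node ClassSize ∈ conditioning set.
  P4: blocked at fork node ClassSize ∈ conditioning set.
{ClassSize} contains no descendant of PeerGroup and blocks every backdoor path.
{ClassSize} is the unique smallest valid adjustment set.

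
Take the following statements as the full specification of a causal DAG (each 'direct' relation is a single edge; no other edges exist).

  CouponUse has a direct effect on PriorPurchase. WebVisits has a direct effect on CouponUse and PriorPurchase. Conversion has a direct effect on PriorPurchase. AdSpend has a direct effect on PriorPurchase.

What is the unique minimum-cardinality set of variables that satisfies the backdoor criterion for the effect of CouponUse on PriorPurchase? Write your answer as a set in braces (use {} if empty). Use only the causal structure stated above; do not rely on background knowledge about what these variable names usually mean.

Variables eligible for adjustment (non-descendants of CouponUse, excluding CouponUse and PriorPurchase): {AdSpend, Conversion, WebVisits}.
Backdoor paths from CouponUse to PriorPurchase:
  P1: CouponUse <- WebVisits -> PriorPurchase
The empty set is not sufficient: P1 (CouponUse <- WebVisits -> PriorPurchase) has no collider blocking it and no conditioned non-collider, so it is open.
Try {WebVisits}:
  P1: blocked at fork node WebVisits ∈ conditioning set.
{WebVisits} contains no descendant of CouponUse and blocks every backdoor path.
No other singleton works — e.g. {AdSpend} leaves P1 open — so {WebVisits} is the unique smallest valid adjustment set.

{WebVisits}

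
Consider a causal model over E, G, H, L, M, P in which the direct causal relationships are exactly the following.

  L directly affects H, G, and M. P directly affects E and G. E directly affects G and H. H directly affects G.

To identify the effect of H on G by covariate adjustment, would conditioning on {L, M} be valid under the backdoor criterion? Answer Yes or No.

No

Backdoor paths from H to G (paths whose first edge points into H):
  P1: H <- E <- P -> G
  P2: H <- E -> G
  P3: H <- L -> G
Condition 1 (no descendant of H in the set): holds — descendants of H are {G}; none are in {L, M}.
Condition 2 (every backdoor path blocked by {L, M}):
  P1: open — no interior node is in the conditioning set.
  P2: open — no interior node is in the conditioning set.
  P3: blocked at fork node L ∈ conditioning set.
{L, M} does not satisfy the backdoor criterion.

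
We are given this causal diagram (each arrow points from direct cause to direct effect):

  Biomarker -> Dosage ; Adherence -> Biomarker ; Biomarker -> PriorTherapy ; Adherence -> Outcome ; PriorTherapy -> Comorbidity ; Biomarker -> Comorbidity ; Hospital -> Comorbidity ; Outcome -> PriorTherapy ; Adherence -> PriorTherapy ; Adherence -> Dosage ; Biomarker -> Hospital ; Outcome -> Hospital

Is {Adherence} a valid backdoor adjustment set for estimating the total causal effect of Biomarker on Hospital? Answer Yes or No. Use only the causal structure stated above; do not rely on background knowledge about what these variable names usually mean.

Backdoor paths from Biomarker to Hospital (paths whose first edge points into Biomarker):
  P1: Biomarker <- Adherence -> Outcome -> Hospital
  P2: Biomarker <- Adherence -> Outcome -> PriorTherapy -> Comorbidity <- Hospital
  P3: Biomarker <- Adherence -> PriorTherapy <- Outcome -> Hospital
  P4: Biomarker <- Adherence -> PriorTherapy -> Comorbidity <- Hospital
Condition 1 (no descendant of Biomarker in the set): holds — descendants of Biomarker are {Comorbidity, Dosage, Hospital, PriorTherapy}; none are in {Adherence}.
Condition 2 (every backdoor path blocked by {Adherence}):
  P1: blocked at fork node Adherence ∈ conditioning set.
  P2: blocked at fork node Adherence ∈ conditioning set.
  P3: blocked at fork node Adherence ∈ conditioning set.
  P4: blocked at fork node Adherence ∈ conditioning set.
{Adherence} satisfies the backdoor criterion.

Yes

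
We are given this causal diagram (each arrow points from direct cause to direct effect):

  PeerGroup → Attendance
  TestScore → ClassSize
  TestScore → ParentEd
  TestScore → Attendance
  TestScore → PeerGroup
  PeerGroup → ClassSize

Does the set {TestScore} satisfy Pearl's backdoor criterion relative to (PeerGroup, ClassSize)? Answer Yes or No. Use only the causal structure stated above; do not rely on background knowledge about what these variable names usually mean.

Yes

Backdoor paths from PeerGroup to ClassSize (paths whose first edge points into PeerGroup):
  P1: PeerGroup <- TestScore -> ClassSize
Condition 1 (no descendant of PeerGroup in the set): holds — descendants of PeerGroup are {Attendance, ClassSize}; none are in {TestScore}.
Condition 2 (every backdoor path blocked by {TestScore}):
  P1: blocked at fork node TestScore ∈ conditioning set.
{TestScore} satisfies the backdoor criterion.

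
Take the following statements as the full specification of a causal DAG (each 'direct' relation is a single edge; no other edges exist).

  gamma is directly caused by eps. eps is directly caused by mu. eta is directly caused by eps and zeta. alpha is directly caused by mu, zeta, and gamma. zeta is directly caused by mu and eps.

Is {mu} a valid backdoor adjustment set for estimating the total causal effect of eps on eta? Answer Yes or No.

Yes

Backdoor paths from eps to eta (paths whose first edge points into eps):
  P1: eps <- mu -> zeta -> eta
  P2: eps <- mu -> alpha <- zeta -> eta
Condition 1 (no descendant of eps in the set): holds — descendants of eps are {alpha, eta, gamma, zeta}; none are in {mu}.
Condition 2 (every backdoor path blocked by {mu}):
  P1: blocked at fork node mu ∈ conditioning set.
  P2: blocked at fork node mu ∈ conditioning set.
{mu} satisfies the backdoor criterion.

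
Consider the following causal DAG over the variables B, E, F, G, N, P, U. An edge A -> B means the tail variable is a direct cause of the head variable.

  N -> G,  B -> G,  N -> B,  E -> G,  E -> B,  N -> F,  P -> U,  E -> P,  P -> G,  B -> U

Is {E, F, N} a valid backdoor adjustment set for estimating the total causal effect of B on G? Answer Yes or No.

Backdoor paths from B to G (paths whose first edge points into B):
  P1: B <- E -> P -> G
  P2: B <- E -> G
  P3: B <- N -> G
Condition 1 (no descendant of B in the set): holds — descendants of B are {G, U}; none are in {E, F, N}.
Condition 2 (every backdoor path blocked by {E, F, N}):
  P1: blocked at fork node E ∈ conditioning set.
  P2: blocked at fork node E ∈ conditioning set.
  P3: blocked at fork node N ∈ conditioning set.
{E, F, N} satisfies the backdoor criterion.

Yes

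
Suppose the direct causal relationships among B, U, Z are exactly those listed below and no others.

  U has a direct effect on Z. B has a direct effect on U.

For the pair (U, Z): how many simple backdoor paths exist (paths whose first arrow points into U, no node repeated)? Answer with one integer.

A backdoor path from U to Z is any simple undirected path whose first edge points into U (i.e. leaves U via a parent).
Parents of U: {B}.
No simple path from any parent of U reaches Z without revisiting U, so there are no backdoor paths.

0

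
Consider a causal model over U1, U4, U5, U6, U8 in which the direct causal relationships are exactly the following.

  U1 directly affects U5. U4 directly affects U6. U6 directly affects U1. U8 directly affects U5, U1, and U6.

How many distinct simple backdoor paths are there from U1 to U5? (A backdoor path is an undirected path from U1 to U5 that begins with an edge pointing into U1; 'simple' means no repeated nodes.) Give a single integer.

2

A backdoor path from U1 to U5 is any simple undirected path whose first edge points into U1 (i.e. leaves U1 via a parent).
Parents of U1: {U6, U8}.
Enumerating:
  P1: U1 <- U8 -> U5
  P2: U1 <- U6 <- U8 -> U5
That exhausts the simple backdoor paths. Count: 2.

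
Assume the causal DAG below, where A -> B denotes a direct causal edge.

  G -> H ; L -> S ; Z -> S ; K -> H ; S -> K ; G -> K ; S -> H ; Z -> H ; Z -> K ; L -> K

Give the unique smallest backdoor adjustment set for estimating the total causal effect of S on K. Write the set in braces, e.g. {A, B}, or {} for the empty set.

Variables eligible for adjustment (non-descendants of S, excluding S and K): {G, L, Z}.
Backdoor paths from S to K:
  P1: S <- Z -> K
  P2: S <- Z -> H <- G -> K
  P3: S <- Z -> H <- K
  P4: S <- L -> K
The empty set is not sufficient: P1 (S <- Z -> K) has no collider blocking it and no conditioned non-collider, so it is open.
Try {L, Z}:
  P1: blocked at fork node Z ∈ conditioning set.
  P2: blocked at fork node Z ∈ conditioning set.
  P3: blocked at fork node Z ∈ conditioning set.
  P4: blocked at fork node L ∈ conditioning set.
{L, Z} contains no descendant of S and blocks every backdoor path.
Every element of {L, Z} is needed (dropping L leaves P4 open; dropping Z leaves P1 open), so no proper subset is valid.
Among all size-2 subsets of the eligible variables, only {L, Z} blocks every backdoor path, so it is the unique smallest valid adjustment set.

{L, Z}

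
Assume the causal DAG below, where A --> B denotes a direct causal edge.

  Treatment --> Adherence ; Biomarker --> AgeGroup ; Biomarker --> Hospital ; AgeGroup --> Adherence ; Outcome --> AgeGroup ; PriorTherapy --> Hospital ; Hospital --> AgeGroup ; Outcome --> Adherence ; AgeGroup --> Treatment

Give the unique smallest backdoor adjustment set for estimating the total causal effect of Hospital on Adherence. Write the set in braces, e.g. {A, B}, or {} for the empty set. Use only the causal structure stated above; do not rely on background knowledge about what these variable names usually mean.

Variables eligible for adjustment (non-descendants of Hospital, excluding Hospital and Adherence): {Biomarker, Outcome, PriorTherapy}.
Backdoor paths from Hospital to Adherence:
  P1: Hospital <- Biomarker -> AgeGroup <- Outcome -> Adherence
  P2: Hospital <- Biomarker -> AgeGroup -> Treatment -> Adherence
  P3: Hospital <- Biomarker -> AgeGroup -> Adherence
The empty set is not sufficient: P2 (Hospital <- Biomarker -> AgeGroup -> Treatment -> Adherence) has no collider blocking it and no conditioned non-collider, so it is open.
Try {Biomarker}:
  P1: blocked at fork node Biomarker ∈ conditioning set.
  P2: blocked at fork node Biomarker ∈ conditioning set.
  P3: blocked at fork node Biomarker ∈ conditioning set.
{Biomarker} contains no descendant of Hospital and blocks every backdoor path.
No other singleton works — e.g. {PriorTherapy} leaves P2 open — so {Biomarker} is the unique smallest valid adjustment set.

{Biomarker}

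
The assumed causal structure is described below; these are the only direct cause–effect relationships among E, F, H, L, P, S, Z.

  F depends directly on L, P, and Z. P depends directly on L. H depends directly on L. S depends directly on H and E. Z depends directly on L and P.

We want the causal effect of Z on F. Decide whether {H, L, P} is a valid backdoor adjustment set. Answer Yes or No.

Yes

Backdoor paths from Z to F (paths whose first edge points into Z):
  P1: Z <- L -> P -> F
  P2: Z <- L -> F
  P3: Z <- P <- L -> F
  P4: Z <- P -> F
Condition 1 (no descendant of Z in the set): holds — descendants of Z are {F}; none are in {H, L, P}.
Condition 2 (every backdoor path blocked by {H, L, P}):
  P1: blocked at fork node L ∈ conditioning set.
  P2: blocked at fork node L ∈ conditioning set.
  P3: blocked at chain node P ∈ conditioning set.
  P4: blocked at fork node P ∈ conditioning set.
{H, L, P} satisfies the backdoor criterion.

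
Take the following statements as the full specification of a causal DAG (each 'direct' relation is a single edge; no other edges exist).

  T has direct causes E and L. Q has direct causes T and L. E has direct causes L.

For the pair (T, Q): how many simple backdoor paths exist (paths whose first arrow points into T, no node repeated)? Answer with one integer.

A backdoor path from T to Q is any simple undirected path whose first edge points into T (i.e. leaves T via a parent).
Parents of T: {E, L}.
Enumerating:
  P1: T <- L -> Q
  P2: T <- E <- L -> Q
That exhausts the simple backdoor paths. Count: 2.

2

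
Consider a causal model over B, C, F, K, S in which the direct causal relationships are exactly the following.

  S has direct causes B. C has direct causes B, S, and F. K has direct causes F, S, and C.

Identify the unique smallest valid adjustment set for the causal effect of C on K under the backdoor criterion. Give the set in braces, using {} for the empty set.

{F, S}

Variables eligible for adjustment (non-descendants of C, excluding C and K): {B, F, S}.
Backdoor paths from C to K:
  P1: C <- B -> S -> K
  P2: C <- F -> K
  P3: C <- S -> K
The empty set is not sufficient: P1 (C <- B -> S -> K) has no collider blocking it and no conditioned non-collider, so it is open.
Try {F, S}:
  P1: blocked at chain node S ∈ conditioning set.
  P2: blocked at fork node F ∈ conditioning set.
  P3: blocked at fork node S ∈ conditioning set.
{F, S} contains no descendant of C and blocks every backdoor path.
Every element of {F, S} is needed (dropping F leaves P2 open; dropping S leaves P1 open), so no proper subset is valid.
Among all size-2 subsets of the eligible variables, only {F, S} blocks every backdoor path, so it is the unique smallest valid adjustment set.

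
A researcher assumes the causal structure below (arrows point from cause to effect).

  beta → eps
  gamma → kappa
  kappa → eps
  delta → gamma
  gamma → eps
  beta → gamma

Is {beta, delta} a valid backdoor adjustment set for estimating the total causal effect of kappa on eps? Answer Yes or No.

No

Backdoor paths from kappa to eps (paths whose first edge points into kappa):
  P1: kappa <- gamma <- beta -> eps
  P2: kappa <- gamma -> eps
Condition 1 (no descendant of kappa in the set): holds — descendants of kappa are {eps}; none are in {beta, delta}.
Condition 2 (every backdoor path blocked by {beta, delta}):
  P1: blocked at fork node beta ∈ conditioning set.
  P2: open — no interior node is in the conditioning set.
{beta, delta} does not satisfy the backdoor criterion.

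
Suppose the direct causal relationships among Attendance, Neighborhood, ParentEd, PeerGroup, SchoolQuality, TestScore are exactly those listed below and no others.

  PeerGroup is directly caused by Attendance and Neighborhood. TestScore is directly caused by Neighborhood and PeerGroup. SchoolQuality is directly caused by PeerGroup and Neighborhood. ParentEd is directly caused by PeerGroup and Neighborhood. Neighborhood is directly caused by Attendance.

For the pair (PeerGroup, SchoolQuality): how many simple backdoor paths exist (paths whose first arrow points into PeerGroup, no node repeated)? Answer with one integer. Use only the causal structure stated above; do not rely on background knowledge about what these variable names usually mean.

2

A backdoor path from PeerGroup to SchoolQuality is any simple undirected path whose first edge points into PeerGroup (i.e. leaves PeerGroup via a parent).
Parents of PeerGroup: {Attendance, Neighborhood}.
Enumerating:
  P1: PeerGroup <- Attendance -> Neighborhood -> SchoolQuality
  P2: PeerGroup <- Neighborhood -> SchoolQuality
That exhausts the simple backdoor paths. Count: 2.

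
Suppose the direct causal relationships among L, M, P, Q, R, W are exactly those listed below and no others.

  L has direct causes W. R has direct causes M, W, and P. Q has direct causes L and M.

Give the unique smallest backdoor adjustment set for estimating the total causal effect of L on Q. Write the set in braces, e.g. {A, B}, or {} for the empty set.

Variables eligible for adjustment (non-descendants of L, excluding L and Q): {M, P, R, W}.
Backdoor paths from L to Q:
  P1: L <- W -> R <- M -> Q
Each backdoor path contains an unconditioned collider, so every path is already blocked with the empty conditioning set:
  P1: blocked at collider R (neither it nor any descendant is in the conditioning set).
The empty set is therefore the unique smallest valid set.

{}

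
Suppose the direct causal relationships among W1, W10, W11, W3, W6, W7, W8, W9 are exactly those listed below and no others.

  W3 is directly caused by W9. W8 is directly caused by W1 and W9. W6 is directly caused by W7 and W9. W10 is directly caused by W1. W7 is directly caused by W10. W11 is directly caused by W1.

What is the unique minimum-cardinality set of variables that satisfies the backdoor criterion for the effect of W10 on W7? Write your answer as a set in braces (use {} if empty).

{}

Variables eligible for adjustment (non-descendants of W10, excluding W10 and W7): {W1, W11, W3, W8, W9}.
Backdoor paths from W10 to W7:
  P1: W10 <- W1 -> W8 <- W9 -> W6 <- W7
Each backdoor path contains an unconditioned collider, so every path is already blocked with the empty conditioning set:
  P1: blocked at collider W8 (neither it nor any descendant is in the conditioning set).
The empty set is therefore the unique smallest valid set.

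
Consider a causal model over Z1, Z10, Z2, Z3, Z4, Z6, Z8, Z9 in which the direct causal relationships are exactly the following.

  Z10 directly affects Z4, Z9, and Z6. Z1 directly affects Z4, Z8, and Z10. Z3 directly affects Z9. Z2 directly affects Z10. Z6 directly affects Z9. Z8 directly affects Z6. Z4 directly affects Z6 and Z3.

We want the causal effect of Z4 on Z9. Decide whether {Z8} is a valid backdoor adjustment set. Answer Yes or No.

No

Backdoor paths from Z4 to Z9 (paths whose first edge points into Z4):
  P1: Z4 <- Z1 -> Z10 -> Z6 -> Z9
  P2: Z4 <- Z1 -> Z10 -> Z9
  P3: Z4 <- Z1 -> Z8 -> Z6 <- Z10 -> Z9
  P4: Z4 <- Z1 -> Z8 -> Z6 -> Z9
  P5: Z4 <- Z10 <- Z1 -> Z8 -> Z6 -> Z9
  P6: Z4 <- Z10 -> Z6 -> Z9
  P7: Z4 <- Z10 -> Z9
Condition 1 (no descendant of Z4 in the set): holds — descendants of Z4 are {Z3, Z6, Z9}; none are in {Z8}.
Condition 2 (every backdoor path blocked by {Z8}):
  P1: open — no interior node is in the conditioning set.
  P2: open — no interior node is in the conditioning set.
  P3: blocked at chain node Z8 ∈ conditioning set.
  P4: blocked at chain node Z8 ∈ conditioning set.
  P5: blocked at chain node Z8 ∈ conditioning set.
  P6: open — no interior node is in the conditioning set.
  P7: open — no interior node is in the conditioning set.
{Z8} does not satisfy the backdoor criterion.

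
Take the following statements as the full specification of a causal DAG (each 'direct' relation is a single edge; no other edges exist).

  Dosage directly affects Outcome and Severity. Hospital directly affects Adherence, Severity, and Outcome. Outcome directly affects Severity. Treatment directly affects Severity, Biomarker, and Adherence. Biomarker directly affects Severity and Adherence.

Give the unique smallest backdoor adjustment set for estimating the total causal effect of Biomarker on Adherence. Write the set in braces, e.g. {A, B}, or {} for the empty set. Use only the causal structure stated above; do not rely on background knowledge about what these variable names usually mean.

{Treatment}

Variables eligible for adjustment (non-descendants of Biomarker, excluding Biomarker and Adherence): {Dosage, Hospital, Outcome, Treatment}.
Backdoor paths from Biomarker to Adherence:
  P1: Biomarker <- Treatment -> Severity <- Dosage -> Outcome <- Hospital -> Adherence
  P2: Biomarker <- Treatment -> Severity <- Hospital -> Adherence
  P3: Biomarker <- Treatment -> Severity <- Outcome <- Hospital -> Adherence
  P4: Biomarker <- Treatment -> Adherence
The empty set is not sufficient: P4 (Biomarker <- Treatment -> Adherence) has no collider blocking it and no conditioned non-collider, so it is open.
Try {Treatment}:
  P1: blocked at fork node Treatment ∈ conditioning set.
  P2: blocked at fork node Treatment ∈ conditioning set.
  P3: blocked at fork node Treatment ∈ conditioning set.
  P4: blocked at fork node Treatment ∈ conditioning set.
{Treatment} contains no descendant of Biomarker and blocks every backdoor path.
No other singleton works — e.g. {Dosage} leaves P4 open — so {Treatment} is the unique smallest valid adjustment set.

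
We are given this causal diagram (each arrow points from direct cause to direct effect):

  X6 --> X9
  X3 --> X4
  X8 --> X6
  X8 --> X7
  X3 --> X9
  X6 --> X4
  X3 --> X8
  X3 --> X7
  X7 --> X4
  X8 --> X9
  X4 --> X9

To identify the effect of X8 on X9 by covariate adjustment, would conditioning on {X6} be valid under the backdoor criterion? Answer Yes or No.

No

Backdoor paths from X8 to X9 (paths whose first edge points into X8):
  P1: X8 <- X3 -> X7 -> X4 <- X6 -> X9
  P2: X8 <- X3 -> X7 -> X4 -> X9
  P3: X8 <- X3 -> X4 <- X6 -> X9
  P4: X8 <- X3 -> X4 -> X9
  P5: X8 <- X3 -> X9
Condition 1 (no descendant of X8 in the set): FAILS — X6 is a descendant of X8.
Condition 2 (every backdoor path blocked by {X6}):
  P1: blocked at collider X4 (neither it nor any descendant is in the conditioning set).
  P2: open — no interior node is in the conditioning set.
  P3: blocked at collider X4 (neither it nor any descendant is in the conditioning set).
  P4: open — no interior node is in the conditioning set.
  P5: open — no interior node is in the conditioning set.
{X6} does not satisfy the backdoor criterion.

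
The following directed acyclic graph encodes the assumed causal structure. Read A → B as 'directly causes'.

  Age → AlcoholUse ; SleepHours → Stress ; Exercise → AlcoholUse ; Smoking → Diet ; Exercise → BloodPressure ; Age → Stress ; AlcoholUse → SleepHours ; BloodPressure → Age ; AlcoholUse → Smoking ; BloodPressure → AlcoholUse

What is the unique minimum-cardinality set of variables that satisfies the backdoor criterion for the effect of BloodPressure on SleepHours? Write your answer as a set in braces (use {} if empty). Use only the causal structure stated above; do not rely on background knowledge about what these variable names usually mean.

{Exercise}

Variables eligible for adjustment (non-descendants of BloodPressure, excluding BloodPressure and SleepHours): {Exercise}.
Backdoor paths from BloodPressure to SleepHours:
  P1: BloodPressure <- Exercise -> AlcoholUse <- Age -> Stress <- SleepHours
  P2: BloodPressure <- Exercise -> AlcoholUse -> SleepHours
The empty set is not sufficient: P2 (BloodPressure <- Exercise -> AlcoholUse -> SleepHours) has no collider blocking it and no conditioned non-collider, so it is open.
Try {Exercise}:
  P1: blocked at fork node Exercise ∈ conditioning set.
  P2: blocked at fork node Exercise ∈ conditioning set.
{Exercise} contains no descendant of BloodPressure and blocks every backdoor path.
{Exercise} is the unique smallest valid adjustment set.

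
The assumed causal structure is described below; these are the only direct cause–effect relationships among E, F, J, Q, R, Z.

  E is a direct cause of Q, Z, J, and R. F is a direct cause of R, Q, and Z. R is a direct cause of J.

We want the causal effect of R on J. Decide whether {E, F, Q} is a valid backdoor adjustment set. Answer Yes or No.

Backdoor paths from R to J (paths whose first edge points into R):
  P1: R <- F -> Q <- E -> J
  P2: R <- F -> Z <- E -> J
  P3: R <- E -> J
Condition 1 (no descendant of R in the set): holds — descendants of R are {J}; none are in {E, F, Q}.
Condition 2 (every backdoor path blocked by {E, F, Q}):
  P1: blocked at fork node F ∈ conditioning set.
  P2: blocked at fork node F ∈ conditioning set.
  P3: blocked at fork node E ∈ conditioning set.
{E, F, Q} satisfies the backdoor criterion.

Yes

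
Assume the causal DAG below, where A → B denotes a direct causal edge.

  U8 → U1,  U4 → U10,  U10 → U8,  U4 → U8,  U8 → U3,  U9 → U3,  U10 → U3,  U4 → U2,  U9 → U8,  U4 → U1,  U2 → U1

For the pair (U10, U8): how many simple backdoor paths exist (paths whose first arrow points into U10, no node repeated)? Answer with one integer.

3

A backdoor path from U10 to U8 is any simple undirected path whose first edge points into U10 (i.e. leaves U10 via a parent).
Parents of U10: {U4}.
Enumerating:
  P1: U10 <- U4 -> U2 -> U1 <- U8
  P2: U10 <- U4 -> U8
  P3: U10 <- U4 -> U1 <- U8
That exhausts the simple backdoor paths. Count: 3.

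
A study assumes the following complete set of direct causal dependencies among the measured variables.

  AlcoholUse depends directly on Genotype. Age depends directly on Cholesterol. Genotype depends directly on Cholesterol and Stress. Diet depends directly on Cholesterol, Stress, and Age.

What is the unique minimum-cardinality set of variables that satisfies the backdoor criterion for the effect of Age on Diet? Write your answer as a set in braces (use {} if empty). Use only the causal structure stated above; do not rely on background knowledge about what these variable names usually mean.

Variables eligible for adjustment (non-descendants of Age, excluding Age and Diet): {AlcoholUse, Cholesterol, Genotype, Stress}.
Backdoor paths from Age to Diet:
  P1: Age <- Cholesterol -> Genotype <- Stress -> Diet
  P2: Age <- Cholesterol -> Diet
The empty set is not sufficient: P2 (Age <- Cholesterol -> Diet) has no collider blocking it and no conditioned non-collider, so it is open.
Try {Cholesterol}:
  P1: blocked at fork node Cholesterol ∈ conditioning set.
  P2: blocked at fork node Cholesterol ∈ conditioning set.
{Cholesterol} contains no descendant of Age and blocks every backdoor path.
No other singleton works — e.g. {Stress} leaves P2 open — so {Cholesterol} is the unique smallest valid adjustment set.

{Cholesterol}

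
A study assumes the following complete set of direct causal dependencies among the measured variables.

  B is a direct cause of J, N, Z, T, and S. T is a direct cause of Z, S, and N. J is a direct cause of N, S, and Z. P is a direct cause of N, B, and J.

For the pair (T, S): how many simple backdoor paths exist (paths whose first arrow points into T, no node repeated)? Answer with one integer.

7

A backdoor path from T to S is any simple undirected path whose first edge points into T (i.e. leaves T via a parent).
Parents of T: {B}.
Enumerating:
  P1: T <- B <- P -> J -> S
  P2: T <- B <- P -> N <- J -> S
  P3: T <- B -> J -> S
  P4: T <- B -> N <- P -> J -> S
  P5: T <- B -> N <- J -> S
  P6: T <- B -> S
  P7: T <- B -> Z <- J -> S
That exhausts the simple backdoor paths. Count: 7.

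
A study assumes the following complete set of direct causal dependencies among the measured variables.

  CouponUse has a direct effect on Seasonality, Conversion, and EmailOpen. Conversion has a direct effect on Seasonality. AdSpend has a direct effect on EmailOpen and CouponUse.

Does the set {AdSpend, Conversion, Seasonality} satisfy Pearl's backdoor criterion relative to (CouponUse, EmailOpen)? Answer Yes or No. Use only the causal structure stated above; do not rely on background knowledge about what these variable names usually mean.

No

Backdoor paths from CouponUse to EmailOpen (paths whose first edge points into CouponUse):
  P1: CouponUse <- AdSpend -> EmailOpen
Condition 1 (no descendant of CouponUse in the set): FAILS — Conversion and Seasonality are descendants of CouponUse.
Condition 2 (every backdoor path blocked by {AdSpend, Conversion, Seasonality}):
  P1: blocked at fork node AdSpend ∈ conditioning set.
{AdSpend, Conversion, Seasonality} does not satisfy the backdoor criterion.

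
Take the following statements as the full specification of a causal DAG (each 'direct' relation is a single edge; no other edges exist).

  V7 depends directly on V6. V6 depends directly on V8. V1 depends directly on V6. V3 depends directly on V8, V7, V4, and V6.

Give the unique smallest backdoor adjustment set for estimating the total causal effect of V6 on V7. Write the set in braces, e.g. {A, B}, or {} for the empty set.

{}

Variables eligible for adjustment (non-descendants of V6, excluding V6 and V7): {V4, V8}.
Backdoor paths from V6 to V7:
  P1: V6 <- V8 -> V3 <- V7
Each backdoor path contains an unconditioned collider, so every path is already blocked with the empty conditioning set:
  P1: blocked at collider V3 (neither it nor any descendant is in the conditioning set).
The empty set is therefore the unique smallest valid set.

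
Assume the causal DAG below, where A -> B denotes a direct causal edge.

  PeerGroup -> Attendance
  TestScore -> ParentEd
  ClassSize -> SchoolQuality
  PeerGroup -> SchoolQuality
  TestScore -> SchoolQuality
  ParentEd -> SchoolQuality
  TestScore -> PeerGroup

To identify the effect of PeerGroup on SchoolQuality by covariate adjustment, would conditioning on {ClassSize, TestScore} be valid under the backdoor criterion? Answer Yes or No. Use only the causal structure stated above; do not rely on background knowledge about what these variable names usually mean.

Backdoor paths from PeerGroup to SchoolQuality (paths whose first edge points into PeerGroup):
  P1: PeerGroup <- TestScore -> ParentEd -> SchoolQuality
  P2: PeerGroup <- TestScore -> SchoolQuality
Condition 1 (no descendant of PeerGroup in the set): holds — descendants of PeerGroup are {Attendance, SchoolQuality}; none are in {ClassSize, TestScore}.
Condition 2 (every backdoor path blocked by {ClassSize, TestScore}):
  P1: blocked at fork node TestScore ∈ conditioning set.
  P2: blocked at fork node TestScore ∈ conditioning set.
{ClassSize, TestScore} satisfies the backdoor criterion.

Yes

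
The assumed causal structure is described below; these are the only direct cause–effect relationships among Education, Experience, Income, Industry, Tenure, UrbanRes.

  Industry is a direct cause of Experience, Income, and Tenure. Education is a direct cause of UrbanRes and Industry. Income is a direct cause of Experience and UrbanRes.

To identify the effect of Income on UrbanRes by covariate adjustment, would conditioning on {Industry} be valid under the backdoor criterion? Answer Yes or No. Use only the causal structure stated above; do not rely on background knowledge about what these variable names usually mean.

Backdoor paths from Income to UrbanRes (paths whose first edge points into Income):
  P1: Income <- Industry <- Education -> UrbanRes
Condition 1 (no descendant of Income in the set): holds — descendants of Income are {Experience, UrbanRes}; none are in {Industry}.
Condition 2 (every backdoor path blocked by {Industry}):
  P1: blocked at chain node Industry ∈ conditioning set.
{Industry} satisfies the backdoor criterion.

Yes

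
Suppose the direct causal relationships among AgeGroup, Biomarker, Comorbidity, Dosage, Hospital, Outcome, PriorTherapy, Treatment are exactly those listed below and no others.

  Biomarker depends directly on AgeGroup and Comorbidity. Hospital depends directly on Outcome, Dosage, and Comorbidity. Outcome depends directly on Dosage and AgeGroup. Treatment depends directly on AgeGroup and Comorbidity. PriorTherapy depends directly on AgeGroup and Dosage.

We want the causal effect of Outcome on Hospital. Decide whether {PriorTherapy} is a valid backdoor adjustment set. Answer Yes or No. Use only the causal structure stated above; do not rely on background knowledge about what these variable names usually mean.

Backdoor paths from Outcome to Hospital (paths whose first edge points into Outcome):
  P1: Outcome <- AgeGroup -> Treatment <- Comorbidity -> Hospital
  P2: Outcome <- AgeGroup -> Biomarker <- Comorbidity -> Hospital
  P3: Outcome <- AgeGroup -> PriorTherapy <- Dosage -> Hospital
  P4: Outcome <- Dosage -> Hospital
  P5: Outcome <- Dosage -> PriorTherapy <- AgeGroup -> Treatment <- Comorbidity -> Hospital
  P6: Outcome <- Dosage -> PriorTherapy <- AgeGroup -> Biomarker <- Comorbidity -> Hospital
Condition 1 (no descendant of Outcome in the set): holds — descendants of Outcome are {Hospital}; none are in {PriorTherapy}.
Condition 2 (every backdoor path blocked by {PriorTherapy}):
  P1: blocked at collider Treatment (neither it nor any descendant is in the conditioning set).
  P2: blocked at collider Biomarker (neither it nor any descendant is in the conditioning set).
  P3: open — collider(s) PriorTherapy are conditioned on (or have a conditioned descendant) and no non-collider on the path is in the set.
  P4: open — no interior node is in the conditioning set.
  P5: blocked at collider Treatment (neither it nor any descendant is in the conditioning set).
  P6: blocked at collider Biomarker (neither it nor any descendant is in the conditioning set).
{PriorTherapy} does not satisfy the backdoor criterion.

No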